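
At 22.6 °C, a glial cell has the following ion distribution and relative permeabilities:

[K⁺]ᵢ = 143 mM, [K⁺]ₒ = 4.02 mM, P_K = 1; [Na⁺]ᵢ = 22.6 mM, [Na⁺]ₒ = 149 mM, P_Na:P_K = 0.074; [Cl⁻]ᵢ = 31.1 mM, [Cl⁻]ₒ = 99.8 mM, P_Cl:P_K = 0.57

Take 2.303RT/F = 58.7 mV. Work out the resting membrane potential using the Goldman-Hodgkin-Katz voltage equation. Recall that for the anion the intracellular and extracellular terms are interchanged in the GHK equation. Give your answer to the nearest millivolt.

Vm = 58.7 · log₁₀[(Σ P·[cation]ₒ + Σ P·[anion]ᵢ) / (Σ P·[cation]ᵢ + Σ P·[anion]ₒ)]
Numerator = 1×4.02 + 0.074×149 + 0.57×31.1 = 32.77
Denominator = 1×143 + 0.074×22.6 + 0.57×99.8 = 201.6
Vm = 58.7 · log₁₀(0.1626) = 58.7 × (-0.7889) = -46.31 mV

-46 mV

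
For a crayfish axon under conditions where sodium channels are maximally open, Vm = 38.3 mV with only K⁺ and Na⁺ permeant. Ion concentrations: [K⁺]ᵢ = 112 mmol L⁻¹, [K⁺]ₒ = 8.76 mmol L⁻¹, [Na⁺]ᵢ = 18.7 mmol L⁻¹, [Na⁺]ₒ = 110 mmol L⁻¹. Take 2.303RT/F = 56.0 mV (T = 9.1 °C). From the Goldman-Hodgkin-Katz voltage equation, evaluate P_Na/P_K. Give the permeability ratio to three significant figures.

27.0

Let α = P_Na/P_K. GHK: Vm = 56.0·log₁₀[(Kₒ + α·Naₒ)/(Kᵢ + α·Naᵢ)].
10^(Vm/56.0) = 10^(38.3/56.0) = 4.8298
So 4.8298·(Kᵢ + α·Naᵢ) = Kₒ + α·Naₒ → α = (4.8298·112.0 − 8.76) / (110.0 − 4.8298·18.7)
α = (540.9 − 8.76) / (110.0 − 90.32) = 532.2/19.68 = 27.04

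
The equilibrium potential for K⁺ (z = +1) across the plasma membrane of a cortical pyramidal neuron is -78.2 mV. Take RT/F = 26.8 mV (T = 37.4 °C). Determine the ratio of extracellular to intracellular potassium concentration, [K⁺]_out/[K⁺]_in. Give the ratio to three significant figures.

ln([out]/[in]) = E·z/(26.8) = -78.2 × 1 / 26.8 = -2.9179
[out]/[in] = e^(-2.9179) = 0.05405

0.0540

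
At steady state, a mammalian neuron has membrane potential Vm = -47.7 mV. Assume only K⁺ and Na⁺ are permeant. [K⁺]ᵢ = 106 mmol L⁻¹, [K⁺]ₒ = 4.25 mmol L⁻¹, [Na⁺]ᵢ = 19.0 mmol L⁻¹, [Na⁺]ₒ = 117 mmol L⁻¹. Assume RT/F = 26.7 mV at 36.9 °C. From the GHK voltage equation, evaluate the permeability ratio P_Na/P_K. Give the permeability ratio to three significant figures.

Let α = P_Na/P_K. GHK: Vm = 26.7·ln[(Kₒ + α·Naₒ)/(Kᵢ + α·Naᵢ)].
e^(Vm/26.7) = e^(-47.7/26.7) = 0.16754
So 0.16754·(Kᵢ + α·Naᵢ) = Kₒ + α·Naₒ → α = (0.16754·106.0 − 4.25) / (117.0 − 0.16754·19.0)
α = (17.76 − 4.25) / (117.0 − 3.183) = 13.51/113.8 = 0.1187

0.119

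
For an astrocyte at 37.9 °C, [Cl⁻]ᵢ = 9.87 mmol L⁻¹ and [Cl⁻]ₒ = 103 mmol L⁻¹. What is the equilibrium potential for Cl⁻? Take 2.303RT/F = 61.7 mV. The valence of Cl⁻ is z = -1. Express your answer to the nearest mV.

E = (61.7/z) · log₁₀([Cl⁻]_out/[Cl⁻]_in) with z = -1.
For an anion, dividing by z = -1 reverses the sign.
= (61.7/-1) · log₁₀(103/9.87) = -61.70 · log₁₀(10.44)
= -61.70 · (1.0185) = -62.84 mV

-63 mV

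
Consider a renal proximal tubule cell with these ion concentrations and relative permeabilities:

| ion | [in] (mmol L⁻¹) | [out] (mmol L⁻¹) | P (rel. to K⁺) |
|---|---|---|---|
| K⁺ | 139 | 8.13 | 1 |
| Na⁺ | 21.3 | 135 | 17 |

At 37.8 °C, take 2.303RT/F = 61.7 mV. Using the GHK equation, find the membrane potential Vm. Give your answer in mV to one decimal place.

Vm = 61.7 · log₁₀[(Σ P·[cation]ₒ + Σ P·[anion]ᵢ) / (Σ P·[cation]ᵢ + Σ P·[anion]ₒ)]
Numerator = 1×8.13 + 17×135 = 2303
Denominator = 1×139 + 17×21.3 = 501.1
Vm = 61.7 · log₁₀(4.5961) = 61.7 × (0.6624) = 40.87 mV

40.9 mV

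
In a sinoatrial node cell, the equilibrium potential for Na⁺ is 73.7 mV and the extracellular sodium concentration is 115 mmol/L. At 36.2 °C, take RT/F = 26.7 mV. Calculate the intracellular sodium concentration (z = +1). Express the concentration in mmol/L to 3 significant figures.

7.28 mmol/L

Nernst: E = (26.7/1) · ln([out]/[in]), so ln([out]/[in]) = 73.7 × 1 / 26.7 = 2.7603.
[out]/[in] = e^(2.7603) = 15.8.
[in] = 115 / 15.8 = 7.276 mmol/L.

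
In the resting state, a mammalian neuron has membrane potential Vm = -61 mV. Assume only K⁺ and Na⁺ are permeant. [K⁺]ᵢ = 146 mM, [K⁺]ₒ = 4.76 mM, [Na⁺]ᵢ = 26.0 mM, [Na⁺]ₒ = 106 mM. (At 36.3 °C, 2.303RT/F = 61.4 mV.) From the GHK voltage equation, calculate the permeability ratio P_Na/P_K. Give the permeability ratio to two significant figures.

Let α = P_Na/P_K. GHK: Vm = 61.4·log₁₀[(Kₒ + α·Naₒ)/(Kᵢ + α·Naᵢ)].
10^(Vm/61.4) = 10^(-61.0/61.4) = 0.10151
So 0.10151·(Kᵢ + α·Naᵢ) = Kₒ + α·Naₒ → α = (0.10151·146.0 − 4.76) / (106.0 − 0.10151·26.0)
α = (14.82 − 4.76) / (106.0 − 2.639) = 10.06/103.4 = 0.09734

0.097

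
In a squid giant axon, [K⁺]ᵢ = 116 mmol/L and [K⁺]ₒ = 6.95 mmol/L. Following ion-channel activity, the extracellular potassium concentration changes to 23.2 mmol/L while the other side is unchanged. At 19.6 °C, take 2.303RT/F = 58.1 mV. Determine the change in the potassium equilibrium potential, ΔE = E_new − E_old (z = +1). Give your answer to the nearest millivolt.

30 mV

E_old = (58.1/1)·log₁₀(6.95/116) = -71.03 mV
E_new = (58.1/1)·log₁₀(23.2/116) = -40.61 mV
ΔE = -40.61 − (-71.03) = 30.42 mV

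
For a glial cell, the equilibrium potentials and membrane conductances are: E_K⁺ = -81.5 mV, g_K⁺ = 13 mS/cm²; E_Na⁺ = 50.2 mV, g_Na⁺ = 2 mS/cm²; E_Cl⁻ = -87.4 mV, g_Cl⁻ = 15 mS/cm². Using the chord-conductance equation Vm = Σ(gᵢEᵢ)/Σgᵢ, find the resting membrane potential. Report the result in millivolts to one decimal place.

-75.7 mV

Σ gᵢEᵢ = 13·(-81.5) + 2·(50.2) + 15·(-87.4) = -2270.10
Σ gᵢ = 13 + 2 + 15 = 30
Vm = -2270.10 / 30 = -75.67 mV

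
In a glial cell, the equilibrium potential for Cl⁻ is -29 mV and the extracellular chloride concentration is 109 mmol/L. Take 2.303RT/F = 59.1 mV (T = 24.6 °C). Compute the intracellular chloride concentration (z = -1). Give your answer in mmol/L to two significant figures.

Nernst: E = (59.1/-1) · log₁₀([out]/[in]), so log₁₀([out]/[in]) = -29.0 × -1 / 59.1 = 0.4907.
[out]/[in] = 10^(0.4907) = 3.095.
[in] = 109 / 3.095 = 35.22 mmol/L.

35 mmol/L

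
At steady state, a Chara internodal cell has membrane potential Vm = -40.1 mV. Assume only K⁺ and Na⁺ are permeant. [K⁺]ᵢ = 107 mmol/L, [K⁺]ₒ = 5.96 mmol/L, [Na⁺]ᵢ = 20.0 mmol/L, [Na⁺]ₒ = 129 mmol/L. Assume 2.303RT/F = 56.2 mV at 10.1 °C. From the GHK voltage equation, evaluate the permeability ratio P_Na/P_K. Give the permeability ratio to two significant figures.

0.12

Let α = P_Na/P_K. GHK: Vm = 56.2·log₁₀[(Kₒ + α·Naₒ)/(Kᵢ + α·Naᵢ)].
10^(Vm/56.2) = 10^(-40.1/56.2) = 0.19341
So 0.19341·(Kᵢ + α·Naᵢ) = Kₒ + α·Naₒ → α = (0.19341·107.0 − 5.96) / (129.0 − 0.19341·20.0)
α = (20.69 − 5.96) / (129.0 − 3.868) = 14.73/125.1 = 0.1178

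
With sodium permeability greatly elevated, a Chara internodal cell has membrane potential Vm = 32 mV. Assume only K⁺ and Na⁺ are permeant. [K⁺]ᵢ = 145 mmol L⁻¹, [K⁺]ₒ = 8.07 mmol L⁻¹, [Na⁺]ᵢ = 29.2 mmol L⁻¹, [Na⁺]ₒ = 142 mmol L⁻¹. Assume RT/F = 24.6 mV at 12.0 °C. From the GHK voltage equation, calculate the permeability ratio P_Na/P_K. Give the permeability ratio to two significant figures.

15

Let α = P_Na/P_K. GHK: Vm = 24.6·ln[(Kₒ + α·Naₒ)/(Kᵢ + α·Naᵢ)].
e^(Vm/24.6) = e^(32.0/24.6) = 3.6723
So 3.6723·(Kᵢ + α·Naᵢ) = Kₒ + α·Naₒ → α = (3.6723·145.0 − 8.07) / (142.0 − 3.6723·29.2)
α = (532.5 − 8.07) / (142.0 − 107.2) = 524.4/34.77 = 15.08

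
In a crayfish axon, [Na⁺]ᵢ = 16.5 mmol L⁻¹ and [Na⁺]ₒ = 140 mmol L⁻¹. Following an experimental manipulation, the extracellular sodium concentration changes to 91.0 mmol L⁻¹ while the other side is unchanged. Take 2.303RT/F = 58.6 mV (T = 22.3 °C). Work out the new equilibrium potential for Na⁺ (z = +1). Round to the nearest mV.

43 mV

After the shift: [Na⁺]_out = 91.0, [Na⁺]_in = 16.5 mmol L⁻¹.
E_new = (58.6/1)·log₁₀(91.0/16.5) = 58.60 · (0.7416) = 43.46 mV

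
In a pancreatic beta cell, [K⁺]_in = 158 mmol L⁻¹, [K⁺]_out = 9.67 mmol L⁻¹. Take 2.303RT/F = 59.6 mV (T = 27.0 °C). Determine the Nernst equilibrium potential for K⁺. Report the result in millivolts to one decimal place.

E = (59.6/z) · log₁₀([K⁺]_out/[K⁺]_in) with z = +1.
= (59.6/1) · log₁₀(9.67/158) = 59.60 · log₁₀(0.0612)
= 59.60 · (-1.2132) = -72.31 mV

-72.3 mV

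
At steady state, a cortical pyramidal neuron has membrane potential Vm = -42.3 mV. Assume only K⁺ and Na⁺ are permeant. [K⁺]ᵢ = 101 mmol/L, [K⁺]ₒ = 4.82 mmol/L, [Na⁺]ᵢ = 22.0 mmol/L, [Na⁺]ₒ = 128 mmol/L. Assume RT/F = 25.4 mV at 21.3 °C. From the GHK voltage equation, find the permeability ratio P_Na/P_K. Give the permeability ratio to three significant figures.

0.115

Let α = P_Na/P_K. GHK: Vm = 25.4·ln[(Kₒ + α·Naₒ)/(Kᵢ + α·Naᵢ)].
e^(Vm/25.4) = e^(-42.3/25.4) = 0.18912
So 0.18912·(Kᵢ + α·Naᵢ) = Kₒ + α·Naₒ → α = (0.18912·101.0 − 4.82) / (128.0 − 0.18912·22.0)
α = (19.1 − 4.82) / (128.0 − 4.161) = 14.28/123.8 = 0.1153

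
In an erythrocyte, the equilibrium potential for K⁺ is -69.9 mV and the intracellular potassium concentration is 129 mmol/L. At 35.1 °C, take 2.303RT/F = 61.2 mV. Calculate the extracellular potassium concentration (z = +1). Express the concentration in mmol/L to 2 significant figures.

9.3 mmol/L

Nernst: E = (61.2/1) · log₁₀([out]/[in]), so log₁₀([out]/[in]) = -69.9 × 1 / 61.2 = -1.1422.
[out]/[in] = 10^(-1.1422) = 0.07208.
[out] = 0.07208 × 129 = 9.299 mmol/L.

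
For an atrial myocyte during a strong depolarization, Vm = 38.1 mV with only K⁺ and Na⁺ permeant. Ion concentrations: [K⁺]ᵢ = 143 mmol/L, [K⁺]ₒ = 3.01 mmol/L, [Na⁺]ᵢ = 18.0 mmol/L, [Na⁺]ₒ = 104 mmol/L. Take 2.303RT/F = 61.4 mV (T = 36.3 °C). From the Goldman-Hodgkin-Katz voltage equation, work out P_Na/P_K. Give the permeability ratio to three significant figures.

20.6

Let α = P_Na/P_K. GHK: Vm = 61.4·log₁₀[(Kₒ + α·Naₒ)/(Kᵢ + α·Naᵢ)].
10^(Vm/61.4) = 10^(38.1/61.4) = 4.1737
So 4.1737·(Kᵢ + α·Naᵢ) = Kₒ + α·Naₒ → α = (4.1737·143.0 − 3.01) / (104.0 − 4.1737·18.0)
α = (596.8 − 3.01) / (104.0 − 75.13) = 593.8/28.87 = 20.57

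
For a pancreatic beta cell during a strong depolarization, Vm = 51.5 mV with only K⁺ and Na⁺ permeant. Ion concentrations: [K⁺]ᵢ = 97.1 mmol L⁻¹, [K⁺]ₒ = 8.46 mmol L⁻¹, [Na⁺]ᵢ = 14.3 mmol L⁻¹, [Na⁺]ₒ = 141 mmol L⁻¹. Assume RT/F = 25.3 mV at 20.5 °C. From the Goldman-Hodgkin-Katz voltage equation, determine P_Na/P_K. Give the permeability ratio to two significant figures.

23

Let α = P_Na/P_K. GHK: Vm = 25.3·ln[(Kₒ + α·Naₒ)/(Kᵢ + α·Naᵢ)].
e^(Vm/25.3) = e^(51.5/25.3) = 7.6566
So 7.6566·(Kᵢ + α·Naᵢ) = Kₒ + α·Naₒ → α = (7.6566·97.1 − 8.46) / (141.0 − 7.6566·14.3)
α = (743.5 − 8.46) / (141.0 − 109.5) = 735/31.51 = 23.33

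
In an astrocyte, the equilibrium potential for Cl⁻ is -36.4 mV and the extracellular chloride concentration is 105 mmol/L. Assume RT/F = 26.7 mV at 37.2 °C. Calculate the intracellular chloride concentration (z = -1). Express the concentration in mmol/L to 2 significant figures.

Nernst: E = (26.7/-1) · ln([out]/[in]), so ln([out]/[in]) = -36.4 × -1 / 26.7 = 1.3633.
[out]/[in] = e^(1.3633) = 3.909.
[in] = 105 / 3.909 = 26.86 mmol/L.

27 mmol/L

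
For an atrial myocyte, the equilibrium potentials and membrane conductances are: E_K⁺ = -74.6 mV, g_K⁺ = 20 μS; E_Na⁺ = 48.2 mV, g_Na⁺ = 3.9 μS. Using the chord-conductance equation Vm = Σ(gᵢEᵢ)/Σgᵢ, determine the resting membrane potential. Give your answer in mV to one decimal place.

Σ gᵢEᵢ = 20·(-74.6) + 3.9·(48.2) = -1304.02
Σ gᵢ = 20 + 3.9 = 23.9
Vm = -1304.02 / 23.9 = -54.56 mV

-54.6 mV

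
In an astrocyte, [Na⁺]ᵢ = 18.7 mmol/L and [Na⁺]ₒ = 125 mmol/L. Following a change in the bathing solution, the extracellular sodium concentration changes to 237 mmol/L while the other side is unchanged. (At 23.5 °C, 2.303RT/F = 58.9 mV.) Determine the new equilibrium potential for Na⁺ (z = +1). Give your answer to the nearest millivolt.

65 mV

After the shift: [Na⁺]_out = 237, [Na⁺]_in = 18.7 mmol/L.
E_new = (58.9/1)·log₁₀(237/18.7) = 58.90 · (1.1029) = 64.96 mV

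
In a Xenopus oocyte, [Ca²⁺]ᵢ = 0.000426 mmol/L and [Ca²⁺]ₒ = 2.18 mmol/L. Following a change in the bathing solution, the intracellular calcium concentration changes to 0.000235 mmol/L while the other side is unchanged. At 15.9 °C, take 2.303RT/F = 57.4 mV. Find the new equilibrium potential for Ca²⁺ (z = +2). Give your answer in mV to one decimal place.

113.9 mV

After the shift: [Ca²⁺]_out = 2.18, [Ca²⁺]_in = 0.000235 mmol/L.
E_new = (57.4/2)·log₁₀(2.18/0.000235) = 28.70 · (3.9674) = 113.86 mV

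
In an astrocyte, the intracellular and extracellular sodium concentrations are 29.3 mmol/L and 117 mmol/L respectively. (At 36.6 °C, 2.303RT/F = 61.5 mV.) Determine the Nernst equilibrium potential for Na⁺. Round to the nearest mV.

E = (61.5/z) · log₁₀([Na⁺]_out/[Na⁺]_in) with z = +1.
= (61.5/1) · log₁₀(117/29.3) = 61.50 · log₁₀(3.993)
= 61.50 · (0.6013) = 36.98 mV

37 mV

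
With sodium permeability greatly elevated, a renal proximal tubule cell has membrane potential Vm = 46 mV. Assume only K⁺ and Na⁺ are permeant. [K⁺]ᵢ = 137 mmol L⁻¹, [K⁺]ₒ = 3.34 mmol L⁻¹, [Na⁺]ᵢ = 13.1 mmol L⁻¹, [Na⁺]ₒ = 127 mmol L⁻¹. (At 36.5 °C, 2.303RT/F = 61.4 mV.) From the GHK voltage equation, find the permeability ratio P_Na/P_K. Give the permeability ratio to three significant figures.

Let α = P_Na/P_K. GHK: Vm = 61.4·log₁₀[(Kₒ + α·Naₒ)/(Kᵢ + α·Naᵢ)].
10^(Vm/61.4) = 10^(46.0/61.4) = 5.6129
So 5.6129·(Kᵢ + α·Naᵢ) = Kₒ + α·Naₒ → α = (5.6129·137.0 − 3.34) / (127.0 − 5.6129·13.1)
α = (769 − 3.34) / (127.0 − 73.53) = 765.6/53.47 = 14.32

14.3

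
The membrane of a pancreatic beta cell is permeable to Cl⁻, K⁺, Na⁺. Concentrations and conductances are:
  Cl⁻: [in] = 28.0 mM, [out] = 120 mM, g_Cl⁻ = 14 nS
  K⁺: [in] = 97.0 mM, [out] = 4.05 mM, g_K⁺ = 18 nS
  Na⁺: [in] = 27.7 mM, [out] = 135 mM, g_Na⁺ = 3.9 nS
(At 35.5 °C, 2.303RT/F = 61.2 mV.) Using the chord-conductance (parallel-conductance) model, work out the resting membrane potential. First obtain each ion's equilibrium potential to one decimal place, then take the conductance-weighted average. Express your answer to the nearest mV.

-53 mV

E_Cl⁻ = (61.2/-1)·log₁₀(120/28.0) = -38.7 mV
E_K⁺ = (61.2/1)·log₁₀(4.05/97.0) = -84.4 mV
E_Na⁺ = (61.2/1)·log₁₀(135/27.7) = 42.1 mV
Vm = (Σ gᵢEᵢ)/(Σ gᵢ) = (14·-38.7 + 18·-84.4 + 3.9·42.1) / (14 + 18 + 3.9)
= -1896.81 / 35.9 = -52.84 mV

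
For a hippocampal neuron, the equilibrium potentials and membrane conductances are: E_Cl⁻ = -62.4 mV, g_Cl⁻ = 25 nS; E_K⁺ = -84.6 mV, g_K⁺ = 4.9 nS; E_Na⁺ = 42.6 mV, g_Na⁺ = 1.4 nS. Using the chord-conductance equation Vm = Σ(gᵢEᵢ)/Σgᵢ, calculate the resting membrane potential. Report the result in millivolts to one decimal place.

-61.2 mV

Σ gᵢEᵢ = 25·(-62.4) + 4.9·(-84.6) + 1.4·(42.6) = -1914.90
Σ gᵢ = 25 + 4.9 + 1.4 = 31.3
Vm = -1914.90 / 31.3 = -61.18 mV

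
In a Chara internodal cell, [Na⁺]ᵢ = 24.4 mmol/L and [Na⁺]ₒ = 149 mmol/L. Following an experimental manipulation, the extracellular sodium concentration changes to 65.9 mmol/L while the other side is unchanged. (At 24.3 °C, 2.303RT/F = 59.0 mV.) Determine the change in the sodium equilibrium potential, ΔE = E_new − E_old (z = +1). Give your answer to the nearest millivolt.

E_old = (59.0/1)·log₁₀(149/24.4) = 46.36 mV
E_new = (59.0/1)·log₁₀(65.9/24.4) = 25.46 mV
ΔE = 25.46 − (46.36) = -20.90 mV

-21 mV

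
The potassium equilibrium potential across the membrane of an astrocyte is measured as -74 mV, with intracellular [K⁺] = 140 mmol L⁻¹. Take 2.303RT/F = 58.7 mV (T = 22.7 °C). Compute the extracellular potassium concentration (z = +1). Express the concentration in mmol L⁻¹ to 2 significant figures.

7.7 mmol L⁻¹

Nernst: E = (58.7/1) · log₁₀([out]/[in]), so log₁₀([out]/[in]) = -74.0 × 1 / 58.7 = -1.2606.
[out]/[in] = 10^(-1.2606) = 0.05487.
[out] = 0.05487 × 140 = 7.682 mmol L⁻¹.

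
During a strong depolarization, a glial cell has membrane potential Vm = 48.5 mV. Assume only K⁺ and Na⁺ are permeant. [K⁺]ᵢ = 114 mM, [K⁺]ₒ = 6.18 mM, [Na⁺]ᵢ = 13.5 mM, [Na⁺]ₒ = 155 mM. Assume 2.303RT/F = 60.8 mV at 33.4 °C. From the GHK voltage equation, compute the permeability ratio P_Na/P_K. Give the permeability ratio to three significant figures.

Let α = P_Na/P_K. GHK: Vm = 60.8·log₁₀[(Kₒ + α·Naₒ)/(Kᵢ + α·Naᵢ)].
10^(Vm/60.8) = 10^(48.5/60.8) = 6.2762
So 6.2762·(Kᵢ + α·Naᵢ) = Kₒ + α·Naₒ → α = (6.2762·114.0 − 6.18) / (155.0 − 6.2762·13.5)
α = (715.5 − 6.18) / (155.0 − 84.73) = 709.3/70.27 = 10.09

10.1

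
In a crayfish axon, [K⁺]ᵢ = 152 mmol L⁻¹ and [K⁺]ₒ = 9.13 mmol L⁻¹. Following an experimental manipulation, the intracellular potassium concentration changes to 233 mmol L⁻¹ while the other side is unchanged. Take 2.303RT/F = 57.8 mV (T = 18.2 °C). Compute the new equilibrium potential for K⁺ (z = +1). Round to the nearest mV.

-81 mV

After the shift: [K⁺]_out = 9.13, [K⁺]_in = 233 mmol L⁻¹.
E_new = (57.8/1)·log₁₀(9.13/233) = 57.80 · (-1.4069) = -81.32 mV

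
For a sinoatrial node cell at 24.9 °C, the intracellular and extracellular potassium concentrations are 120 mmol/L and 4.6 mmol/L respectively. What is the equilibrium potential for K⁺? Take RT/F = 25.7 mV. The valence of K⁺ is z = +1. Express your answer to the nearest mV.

-84 mV

E = (25.7/z) · ln([K⁺]_out/[K⁺]_in) with z = +1.
= (25.7/1) · ln(4.6/120) = 25.70 · ln(0.03833)
= 25.70 · (-3.2614) = -83.82 mV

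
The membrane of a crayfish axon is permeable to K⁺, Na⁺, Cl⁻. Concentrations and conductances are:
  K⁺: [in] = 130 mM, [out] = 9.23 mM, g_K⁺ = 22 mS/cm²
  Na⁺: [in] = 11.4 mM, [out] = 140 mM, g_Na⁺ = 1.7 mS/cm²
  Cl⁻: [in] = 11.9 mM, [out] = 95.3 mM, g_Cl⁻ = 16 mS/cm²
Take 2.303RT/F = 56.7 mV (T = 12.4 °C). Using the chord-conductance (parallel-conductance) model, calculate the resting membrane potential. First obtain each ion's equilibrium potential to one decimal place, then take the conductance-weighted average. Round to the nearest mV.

E_K⁺ = (56.7/1)·log₁₀(9.23/130) = -65.1 mV
E_Na⁺ = (56.7/1)·log₁₀(140/11.4) = 61.8 mV
E_Cl⁻ = (56.7/-1)·log₁₀(95.3/11.9) = -51.2 mV
Vm = (Σ gᵢEᵢ)/(Σ gᵢ) = (22·-65.1 + 1.7·61.8 + 16·-51.2) / (22 + 1.7 + 16)
= -2146.34 / 39.7 = -54.06 mV

-54 mV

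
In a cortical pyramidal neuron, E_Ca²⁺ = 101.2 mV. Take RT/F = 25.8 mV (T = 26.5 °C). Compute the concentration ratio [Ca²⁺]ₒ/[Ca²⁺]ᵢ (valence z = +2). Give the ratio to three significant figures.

2550

ln([out]/[in]) = E·z/(25.8) = 101.2 × 2 / 25.8 = 7.8450
[out]/[in] = e^(7.8450) = 2553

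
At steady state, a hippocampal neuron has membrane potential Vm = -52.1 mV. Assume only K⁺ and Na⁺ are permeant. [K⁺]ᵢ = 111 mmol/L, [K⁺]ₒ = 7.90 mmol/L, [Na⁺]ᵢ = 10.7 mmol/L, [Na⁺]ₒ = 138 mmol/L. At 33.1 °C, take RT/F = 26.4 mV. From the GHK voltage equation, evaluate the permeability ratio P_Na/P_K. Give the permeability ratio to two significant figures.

0.055

Let α = P_Na/P_K. GHK: Vm = 26.4·ln[(Kₒ + α·Naₒ)/(Kᵢ + α·Naᵢ)].
e^(Vm/26.4) = e^(-52.1/26.4) = 0.13897
So 0.13897·(Kᵢ + α·Naᵢ) = Kₒ + α·Naₒ → α = (0.13897·111.0 − 7.9) / (138.0 − 0.13897·10.7)
α = (15.43 − 7.9) / (138.0 − 1.487) = 7.526/136.5 = 0.05513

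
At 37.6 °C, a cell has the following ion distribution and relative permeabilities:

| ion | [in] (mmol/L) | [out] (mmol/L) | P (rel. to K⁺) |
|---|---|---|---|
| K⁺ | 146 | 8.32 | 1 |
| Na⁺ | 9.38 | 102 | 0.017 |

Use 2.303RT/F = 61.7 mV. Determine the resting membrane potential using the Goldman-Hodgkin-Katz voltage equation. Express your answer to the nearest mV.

Vm = 61.7 · log₁₀[(Σ P·[cation]ₒ + Σ P·[anion]ᵢ) / (Σ P·[cation]ᵢ + Σ P·[anion]ₒ)]
Numerator = 1×8.32 + 0.017×102 = 10.05
Denominator = 1×146 + 0.017×9.38 = 146.2
Vm = 61.7 · log₁₀(0.068788) = 61.7 × (-1.1625) = -71.73 mV

-72 mV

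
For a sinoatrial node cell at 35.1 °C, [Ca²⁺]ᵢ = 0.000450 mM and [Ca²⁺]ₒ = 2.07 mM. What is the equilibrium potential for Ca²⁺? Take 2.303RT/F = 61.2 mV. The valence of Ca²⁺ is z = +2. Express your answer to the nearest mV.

E = (61.2/z) · log₁₀([Ca²⁺]_out/[Ca²⁺]_in) with z = +2.
= (61.2/2) · log₁₀(2.07/0.000450) = 30.60 · log₁₀(4600)
= 30.60 · (3.6628) = 112.08 mV

112 mV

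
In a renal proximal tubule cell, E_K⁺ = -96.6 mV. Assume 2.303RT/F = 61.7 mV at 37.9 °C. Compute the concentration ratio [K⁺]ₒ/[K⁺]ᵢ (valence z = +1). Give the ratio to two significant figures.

log₁₀([out]/[in]) = E·z/(61.7) = -96.6 × 1 / 61.7 = -1.5656
[out]/[in] = 10^(-1.5656) = 0.02719

0.027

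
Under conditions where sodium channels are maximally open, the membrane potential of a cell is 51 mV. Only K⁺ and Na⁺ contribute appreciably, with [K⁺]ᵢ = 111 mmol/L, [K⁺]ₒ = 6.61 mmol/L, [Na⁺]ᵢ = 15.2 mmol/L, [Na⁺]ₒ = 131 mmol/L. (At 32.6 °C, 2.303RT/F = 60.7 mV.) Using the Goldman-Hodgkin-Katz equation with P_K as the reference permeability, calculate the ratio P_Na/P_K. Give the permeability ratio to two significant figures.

30

Let α = P_Na/P_K. GHK: Vm = 60.7·log₁₀[(Kₒ + α·Naₒ)/(Kᵢ + α·Naᵢ)].
10^(Vm/60.7) = 10^(51.0/60.7) = 6.9215
So 6.9215·(Kᵢ + α·Naᵢ) = Kₒ + α·Naₒ → α = (6.9215·111.0 − 6.61) / (131.0 − 6.9215·15.2)
α = (768.3 − 6.61) / (131.0 − 105.2) = 761.7/25.79 = 29.53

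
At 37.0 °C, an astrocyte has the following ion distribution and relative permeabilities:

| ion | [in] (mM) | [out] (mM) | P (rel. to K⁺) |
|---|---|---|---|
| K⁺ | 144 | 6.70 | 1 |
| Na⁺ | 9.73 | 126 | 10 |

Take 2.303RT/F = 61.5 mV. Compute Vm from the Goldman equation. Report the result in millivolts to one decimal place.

44.3 mV

Vm = 61.5 · log₁₀[(Σ P·[cation]ₒ + Σ P·[anion]ᵢ) / (Σ P·[cation]ᵢ + Σ P·[anion]ₒ)]
Numerator = 1×6.70 + 10×126 = 1267
Denominator = 1×144 + 10×9.73 = 241.3
Vm = 61.5 · log₁₀(5.2495) = 61.5 × (0.7201) = 44.29 mV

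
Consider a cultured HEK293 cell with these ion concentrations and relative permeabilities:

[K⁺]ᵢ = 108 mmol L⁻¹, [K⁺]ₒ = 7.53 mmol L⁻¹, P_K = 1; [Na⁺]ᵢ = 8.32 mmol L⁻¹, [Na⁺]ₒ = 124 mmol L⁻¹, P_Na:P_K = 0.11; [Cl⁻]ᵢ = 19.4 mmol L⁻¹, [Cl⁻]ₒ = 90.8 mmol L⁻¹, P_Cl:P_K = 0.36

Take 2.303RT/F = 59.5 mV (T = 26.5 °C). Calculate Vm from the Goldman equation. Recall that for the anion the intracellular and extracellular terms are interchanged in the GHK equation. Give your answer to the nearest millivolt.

-42 mV

Vm = 59.5 · log₁₀[(Σ P·[cation]ₒ + Σ P·[anion]ᵢ) / (Σ P·[cation]ᵢ + Σ P·[anion]ₒ)]
Numerator = 1×7.53 + 0.11×124 + 0.36×19.4 = 28.15
Denominator = 1×108 + 0.11×8.32 + 0.36×90.8 = 141.6
Vm = 59.5 · log₁₀(0.19882) = 59.5 × (-0.7015) = -41.74 mV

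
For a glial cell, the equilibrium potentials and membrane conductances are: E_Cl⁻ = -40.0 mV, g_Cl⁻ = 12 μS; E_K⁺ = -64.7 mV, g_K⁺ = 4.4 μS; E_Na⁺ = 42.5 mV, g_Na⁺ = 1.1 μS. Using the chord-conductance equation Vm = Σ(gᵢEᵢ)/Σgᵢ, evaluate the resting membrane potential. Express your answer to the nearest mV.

Σ gᵢEᵢ = 12·(-40.0) + 4.4·(-64.7) + 1.1·(42.5) = -717.93
Σ gᵢ = 12 + 4.4 + 1.1 = 17.5
Vm = -717.93 / 17.5 = -41.02 mV

-41 mV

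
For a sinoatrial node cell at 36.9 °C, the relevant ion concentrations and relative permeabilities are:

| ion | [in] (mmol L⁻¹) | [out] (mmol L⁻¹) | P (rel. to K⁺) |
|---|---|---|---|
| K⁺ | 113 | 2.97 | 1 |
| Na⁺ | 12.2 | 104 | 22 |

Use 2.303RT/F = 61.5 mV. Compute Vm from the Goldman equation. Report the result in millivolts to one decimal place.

Vm = 61.5 · log₁₀[(Σ P·[cation]ₒ + Σ P·[anion]ᵢ) / (Σ P·[cation]ᵢ + Σ P·[anion]ₒ)]
Numerator = 1×2.97 + 22×104 = 2291
Denominator = 1×113 + 22×12.2 = 381.4
Vm = 61.5 · log₁₀(6.0067) = 61.5 × (0.7786) = 47.89 mV

47.9 mV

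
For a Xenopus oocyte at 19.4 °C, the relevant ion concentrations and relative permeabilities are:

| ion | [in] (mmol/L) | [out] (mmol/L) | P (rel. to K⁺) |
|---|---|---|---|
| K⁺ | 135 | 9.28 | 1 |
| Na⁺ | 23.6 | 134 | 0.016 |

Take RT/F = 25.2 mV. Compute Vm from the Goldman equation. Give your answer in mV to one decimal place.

Vm = 25.2 · ln[(Σ P·[cation]ₒ + Σ P·[anion]ᵢ) / (Σ P·[cation]ᵢ + Σ P·[anion]ₒ)]
Numerator = 1×9.28 + 0.016×134 = 11.42
Denominator = 1×135 + 0.016×23.6 = 135.4
Vm = 25.2 · ln(0.084386) = 25.2 × (-2.4724) = -62.30 mV

-62.3 mV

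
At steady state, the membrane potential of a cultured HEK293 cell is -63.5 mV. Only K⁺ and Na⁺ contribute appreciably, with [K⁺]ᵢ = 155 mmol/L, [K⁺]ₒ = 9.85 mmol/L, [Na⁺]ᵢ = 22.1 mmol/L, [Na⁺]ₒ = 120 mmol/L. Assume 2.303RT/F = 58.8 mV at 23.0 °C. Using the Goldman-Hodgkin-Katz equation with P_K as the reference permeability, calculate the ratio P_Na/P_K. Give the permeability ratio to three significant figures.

Let α = P_Na/P_K. GHK: Vm = 58.8·log₁₀[(Kₒ + α·Naₒ)/(Kᵢ + α·Naᵢ)].
10^(Vm/58.8) = 10^(-63.5/58.8) = 0.083189
So 0.083189·(Kᵢ + α·Naᵢ) = Kₒ + α·Naₒ → α = (0.083189·155.0 − 9.85) / (120.0 − 0.083189·22.1)
α = (12.89 − 9.85) / (120.0 − 1.838) = 3.044/118.2 = 0.02576

0.0258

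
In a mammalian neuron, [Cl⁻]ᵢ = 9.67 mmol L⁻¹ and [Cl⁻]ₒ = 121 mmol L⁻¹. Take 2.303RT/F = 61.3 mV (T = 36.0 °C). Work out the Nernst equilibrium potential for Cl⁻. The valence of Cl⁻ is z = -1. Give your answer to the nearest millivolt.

E = (61.3/z) · log₁₀([Cl⁻]_out/[Cl⁻]_in) with z = -1.
For an anion, dividing by z = -1 reverses the sign.
= (61.3/-1) · log₁₀(121/9.67) = -61.30 · log₁₀(12.51)
= -61.30 · (1.0974) = -67.27 mV

-67 mV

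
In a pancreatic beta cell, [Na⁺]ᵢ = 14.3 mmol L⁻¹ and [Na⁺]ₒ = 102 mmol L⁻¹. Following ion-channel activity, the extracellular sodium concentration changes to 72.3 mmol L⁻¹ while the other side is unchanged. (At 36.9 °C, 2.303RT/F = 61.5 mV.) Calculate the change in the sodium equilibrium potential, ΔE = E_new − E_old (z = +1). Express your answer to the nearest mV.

-9 mV

E_old = (61.5/1)·log₁₀(102/14.3) = 52.48 mV
E_new = (61.5/1)·log₁₀(72.3/14.3) = 43.28 mV
ΔE = 43.28 − (52.48) = -9.19 mV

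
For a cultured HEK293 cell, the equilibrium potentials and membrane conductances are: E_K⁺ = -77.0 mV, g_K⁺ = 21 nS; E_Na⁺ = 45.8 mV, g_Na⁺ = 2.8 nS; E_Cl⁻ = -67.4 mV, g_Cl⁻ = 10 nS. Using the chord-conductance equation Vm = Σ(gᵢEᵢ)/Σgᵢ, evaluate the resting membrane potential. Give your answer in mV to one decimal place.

-64.0 mV

Σ gᵢEᵢ = 21·(-77.0) + 2.8·(45.8) + 10·(-67.4) = -2162.76
Σ gᵢ = 21 + 2.8 + 10 = 33.8
Vm = -2162.76 / 33.8 = -63.99 mV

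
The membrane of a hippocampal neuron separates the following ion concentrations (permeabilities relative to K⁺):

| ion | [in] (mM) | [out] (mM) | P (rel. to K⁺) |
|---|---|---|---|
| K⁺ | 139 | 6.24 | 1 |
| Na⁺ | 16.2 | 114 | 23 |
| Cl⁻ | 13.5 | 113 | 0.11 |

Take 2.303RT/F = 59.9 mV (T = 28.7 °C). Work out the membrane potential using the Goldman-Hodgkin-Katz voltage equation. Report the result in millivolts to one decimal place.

42.0 mV

Vm = 59.9 · log₁₀[(Σ P·[cation]ₒ + Σ P·[anion]ᵢ) / (Σ P·[cation]ᵢ + Σ P·[anion]ₒ)]
Numerator = 1×6.24 + 23×114 + 0.11×13.5 = 2630
Denominator = 1×139 + 23×16.2 + 0.11×113 = 524
Vm = 59.9 · log₁₀(5.0183) = 59.9 × (0.7006) = 41.96 mV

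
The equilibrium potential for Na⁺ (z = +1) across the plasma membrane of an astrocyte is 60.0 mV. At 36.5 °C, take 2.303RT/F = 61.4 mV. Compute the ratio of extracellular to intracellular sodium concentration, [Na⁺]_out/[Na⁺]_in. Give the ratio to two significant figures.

log₁₀([out]/[in]) = E·z/(61.4) = 60.0 × 1 / 61.4 = 0.9772
[out]/[in] = 10^(0.9772) = 9.489

9.5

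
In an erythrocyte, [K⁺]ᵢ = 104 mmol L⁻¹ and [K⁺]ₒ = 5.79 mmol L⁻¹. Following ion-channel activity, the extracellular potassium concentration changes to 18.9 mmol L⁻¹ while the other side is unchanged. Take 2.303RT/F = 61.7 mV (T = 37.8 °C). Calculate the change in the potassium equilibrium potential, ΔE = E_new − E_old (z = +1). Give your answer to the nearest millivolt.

32 mV

E_old = (61.7/1)·log₁₀(5.79/104) = -77.39 mV
E_new = (61.7/1)·log₁₀(18.9/104) = -45.69 mV
ΔE = -45.69 − (-77.39) = 31.70 mV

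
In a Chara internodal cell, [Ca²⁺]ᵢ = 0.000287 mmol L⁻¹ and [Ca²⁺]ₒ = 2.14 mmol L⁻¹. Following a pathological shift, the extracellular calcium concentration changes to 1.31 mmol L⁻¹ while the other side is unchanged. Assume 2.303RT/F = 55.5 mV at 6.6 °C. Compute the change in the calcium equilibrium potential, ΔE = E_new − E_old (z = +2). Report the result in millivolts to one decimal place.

E_old = (55.5/2)·log₁₀(2.14/0.000287) = 107.46 mV
E_new = (55.5/2)·log₁₀(1.31/0.000287) = 101.55 mV
ΔE = 101.55 − (107.46) = -5.91 mV

-5.9 mV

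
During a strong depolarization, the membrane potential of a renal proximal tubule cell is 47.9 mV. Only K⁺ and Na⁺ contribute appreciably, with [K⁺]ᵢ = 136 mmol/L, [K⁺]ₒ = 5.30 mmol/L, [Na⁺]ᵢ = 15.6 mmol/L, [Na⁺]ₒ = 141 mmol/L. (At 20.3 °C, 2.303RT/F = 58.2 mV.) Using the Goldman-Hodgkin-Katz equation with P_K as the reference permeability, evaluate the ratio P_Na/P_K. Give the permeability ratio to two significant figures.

24

Let α = P_Na/P_K. GHK: Vm = 58.2·log₁₀[(Kₒ + α·Naₒ)/(Kᵢ + α·Naᵢ)].
10^(Vm/58.2) = 10^(47.9/58.2) = 6.6531
So 6.6531·(Kᵢ + α·Naᵢ) = Kₒ + α·Naₒ → α = (6.6531·136.0 − 5.3) / (141.0 − 6.6531·15.6)
α = (904.8 − 5.3) / (141.0 − 103.8) = 899.5/37.21 = 24.17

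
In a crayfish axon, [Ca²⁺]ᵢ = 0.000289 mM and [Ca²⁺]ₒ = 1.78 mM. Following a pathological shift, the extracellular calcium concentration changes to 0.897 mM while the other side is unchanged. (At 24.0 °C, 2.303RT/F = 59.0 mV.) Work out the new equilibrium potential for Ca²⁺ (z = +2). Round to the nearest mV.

103 mV

After the shift: [Ca²⁺]_out = 0.897, [Ca²⁺]_in = 0.000289 mM.
E_new = (59.0/2)·log₁₀(0.897/0.000289) = 29.50 · (3.4919) = 103.01 mV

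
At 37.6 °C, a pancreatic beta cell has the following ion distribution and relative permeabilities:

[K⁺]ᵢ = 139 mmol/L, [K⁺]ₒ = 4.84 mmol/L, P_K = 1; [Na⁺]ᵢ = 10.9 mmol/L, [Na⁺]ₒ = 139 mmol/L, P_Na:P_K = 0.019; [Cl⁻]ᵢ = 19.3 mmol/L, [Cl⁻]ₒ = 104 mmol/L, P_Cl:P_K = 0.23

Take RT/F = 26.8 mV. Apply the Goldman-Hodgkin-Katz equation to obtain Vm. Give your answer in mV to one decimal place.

-70.1 mV

Vm = 26.8 · ln[(Σ P·[cation]ₒ + Σ P·[anion]ᵢ) / (Σ P·[cation]ᵢ + Σ P·[anion]ₒ)]
Numerator = 1×4.84 + 0.019×139 + 0.23×19.3 = 11.92
Denominator = 1×139 + 0.019×10.9 + 0.23×104 = 163.1
Vm = 26.8 · ln(0.073072) = 26.8 × (-2.6163) = -70.12 mV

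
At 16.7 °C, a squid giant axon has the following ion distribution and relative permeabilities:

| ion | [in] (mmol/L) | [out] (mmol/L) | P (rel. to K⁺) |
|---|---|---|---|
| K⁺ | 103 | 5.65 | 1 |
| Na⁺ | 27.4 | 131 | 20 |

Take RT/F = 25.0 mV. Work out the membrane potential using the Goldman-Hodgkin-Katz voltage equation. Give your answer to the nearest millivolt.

35 mV

Vm = 25.0 · ln[(Σ P·[cation]ₒ + Σ P·[anion]ᵢ) / (Σ P·[cation]ᵢ + Σ P·[anion]ₒ)]
Numerator = 1×5.65 + 20×131 = 2626
Denominator = 1×103 + 20×27.4 = 651
Vm = 25.0 · ln(4.0333) = 25.0 × (1.3946) = 34.86 mV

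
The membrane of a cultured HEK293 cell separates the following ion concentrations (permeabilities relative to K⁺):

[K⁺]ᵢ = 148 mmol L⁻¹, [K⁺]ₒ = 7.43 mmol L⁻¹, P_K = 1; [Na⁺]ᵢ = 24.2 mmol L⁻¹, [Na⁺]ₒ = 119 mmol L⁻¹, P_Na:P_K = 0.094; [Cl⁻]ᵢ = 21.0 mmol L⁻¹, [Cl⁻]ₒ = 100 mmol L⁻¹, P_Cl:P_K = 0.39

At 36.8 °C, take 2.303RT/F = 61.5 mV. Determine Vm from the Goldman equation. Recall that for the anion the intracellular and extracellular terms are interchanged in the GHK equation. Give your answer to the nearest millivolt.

Vm = 61.5 · log₁₀[(Σ P·[cation]ₒ + Σ P·[anion]ᵢ) / (Σ P·[cation]ᵢ + Σ P·[anion]ₒ)]
Numerator = 1×7.43 + 0.094×119 + 0.39×21.0 = 26.81
Denominator = 1×148 + 0.094×24.2 + 0.39×100 = 189.3
Vm = 61.5 · log₁₀(0.14162) = 61.5 × (-0.8489) = -52.20 mV

-52 mV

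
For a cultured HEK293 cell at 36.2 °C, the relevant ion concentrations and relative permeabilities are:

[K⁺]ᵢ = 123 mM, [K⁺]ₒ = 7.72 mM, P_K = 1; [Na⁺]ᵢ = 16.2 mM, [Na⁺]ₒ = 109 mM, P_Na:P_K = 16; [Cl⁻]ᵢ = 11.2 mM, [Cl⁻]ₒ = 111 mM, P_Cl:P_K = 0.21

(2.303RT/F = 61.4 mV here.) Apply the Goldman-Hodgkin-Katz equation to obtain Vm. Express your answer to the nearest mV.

39 mV

Vm = 61.4 · log₁₀[(Σ P·[cation]ₒ + Σ P·[anion]ᵢ) / (Σ P·[cation]ᵢ + Σ P·[anion]ₒ)]
Numerator = 1×7.72 + 16×109 + 0.21×11.2 = 1754
Denominator = 1×123 + 16×16.2 + 0.21×111 = 405.5
Vm = 61.4 · log₁₀(4.3256) = 61.4 × (0.6360) = 39.05 mV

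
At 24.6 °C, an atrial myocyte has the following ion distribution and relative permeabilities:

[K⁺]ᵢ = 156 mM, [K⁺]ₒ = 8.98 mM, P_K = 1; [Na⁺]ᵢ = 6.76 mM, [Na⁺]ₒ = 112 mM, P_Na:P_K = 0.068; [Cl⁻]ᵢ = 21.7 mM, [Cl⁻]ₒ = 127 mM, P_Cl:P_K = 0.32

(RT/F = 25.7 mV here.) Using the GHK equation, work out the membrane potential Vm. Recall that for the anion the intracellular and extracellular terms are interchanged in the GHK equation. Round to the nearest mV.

Vm = 25.7 · ln[(Σ P·[cation]ₒ + Σ P·[anion]ᵢ) / (Σ P·[cation]ᵢ + Σ P·[anion]ₒ)]
Numerator = 1×8.98 + 0.068×112 + 0.32×21.7 = 23.54
Denominator = 1×156 + 0.068×6.76 + 0.32×127 = 197.1
Vm = 25.7 · ln(0.11943) = 25.7 × (-2.1250) = -54.61 mV

-55 mV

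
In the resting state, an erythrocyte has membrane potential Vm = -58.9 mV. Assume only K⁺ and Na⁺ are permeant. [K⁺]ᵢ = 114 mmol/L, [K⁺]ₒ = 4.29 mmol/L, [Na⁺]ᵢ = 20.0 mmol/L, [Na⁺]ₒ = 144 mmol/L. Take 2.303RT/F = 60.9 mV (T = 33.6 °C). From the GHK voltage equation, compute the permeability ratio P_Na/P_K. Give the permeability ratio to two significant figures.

Let α = P_Na/P_K. GHK: Vm = 60.9·log₁₀[(Kₒ + α·Naₒ)/(Kᵢ + α·Naᵢ)].
10^(Vm/60.9) = 10^(-58.9/60.9) = 0.10786
So 0.10786·(Kᵢ + α·Naᵢ) = Kₒ + α·Naₒ → α = (0.10786·114.0 − 4.29) / (144.0 − 0.10786·20.0)
α = (12.3 − 4.29) / (144.0 − 2.157) = 8.005/141.8 = 0.05644

0.056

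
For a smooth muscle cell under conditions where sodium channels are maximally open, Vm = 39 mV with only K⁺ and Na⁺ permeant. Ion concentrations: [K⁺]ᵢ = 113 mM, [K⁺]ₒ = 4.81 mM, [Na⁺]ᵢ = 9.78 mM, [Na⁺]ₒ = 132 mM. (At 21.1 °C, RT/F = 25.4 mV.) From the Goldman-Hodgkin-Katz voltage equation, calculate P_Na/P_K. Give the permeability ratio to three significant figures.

Let α = P_Na/P_K. GHK: Vm = 25.4·ln[(Kₒ + α·Naₒ)/(Kᵢ + α·Naᵢ)].
e^(Vm/25.4) = e^(39.0/25.4) = 4.6433
So 4.6433·(Kᵢ + α·Naᵢ) = Kₒ + α·Naₒ → α = (4.6433·113.0 − 4.81) / (132.0 − 4.6433·9.78)
α = (524.7 − 4.81) / (132.0 − 45.41) = 519.9/86.59 = 6.004

6.00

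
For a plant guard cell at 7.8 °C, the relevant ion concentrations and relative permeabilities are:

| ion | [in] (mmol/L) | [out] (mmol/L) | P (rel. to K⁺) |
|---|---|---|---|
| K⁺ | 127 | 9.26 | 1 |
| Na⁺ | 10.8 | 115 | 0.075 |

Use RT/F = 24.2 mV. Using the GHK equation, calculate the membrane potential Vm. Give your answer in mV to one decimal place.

Vm = 24.2 · ln[(Σ P·[cation]ₒ + Σ P·[anion]ᵢ) / (Σ P·[cation]ᵢ + Σ P·[anion]ₒ)]
Numerator = 1×9.26 + 0.075×115 = 17.88
Denominator = 1×127 + 0.075×10.8 = 127.8
Vm = 24.2 · ln(0.13993) = 24.2 × (-1.9666) = -47.59 mV

-47.6 mV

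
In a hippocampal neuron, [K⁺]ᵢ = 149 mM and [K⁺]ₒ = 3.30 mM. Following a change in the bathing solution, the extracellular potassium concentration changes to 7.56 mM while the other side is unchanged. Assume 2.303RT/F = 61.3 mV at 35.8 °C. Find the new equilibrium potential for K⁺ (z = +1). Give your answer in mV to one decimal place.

-79.4 mV

After the shift: [K⁺]_out = 7.56, [K⁺]_in = 149 mM.
E_new = (61.3/1)·log₁₀(7.56/149) = 61.30 · (-1.2947) = -79.36 mV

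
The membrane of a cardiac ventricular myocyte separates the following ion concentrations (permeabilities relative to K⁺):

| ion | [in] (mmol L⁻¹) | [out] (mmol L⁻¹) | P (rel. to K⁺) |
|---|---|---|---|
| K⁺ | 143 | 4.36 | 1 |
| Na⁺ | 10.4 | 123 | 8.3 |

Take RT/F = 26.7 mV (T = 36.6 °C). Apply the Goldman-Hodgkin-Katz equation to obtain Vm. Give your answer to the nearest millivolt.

Vm = 26.7 · ln[(Σ P·[cation]ₒ + Σ P·[anion]ᵢ) / (Σ P·[cation]ᵢ + Σ P·[anion]ₒ)]
Numerator = 1×4.36 + 8.3×123 = 1025
Denominator = 1×143 + 8.3×10.4 = 229.3
Vm = 26.7 · ln(4.4709) = 26.7 × (1.4976) = 39.99 mV

40 mV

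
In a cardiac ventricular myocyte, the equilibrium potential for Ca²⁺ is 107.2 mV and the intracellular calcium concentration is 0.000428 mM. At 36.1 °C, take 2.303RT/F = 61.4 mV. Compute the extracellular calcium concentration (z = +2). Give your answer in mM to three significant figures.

1.33 mM

Nernst: E = (61.4/2) · log₁₀([out]/[in]), so log₁₀([out]/[in]) = 107.2 × 2 / 61.4 = 3.4919.
[out]/[in] = 10^(3.4919) = 3104.
[out] = 3104 × 0.000428 = 1.328 mM.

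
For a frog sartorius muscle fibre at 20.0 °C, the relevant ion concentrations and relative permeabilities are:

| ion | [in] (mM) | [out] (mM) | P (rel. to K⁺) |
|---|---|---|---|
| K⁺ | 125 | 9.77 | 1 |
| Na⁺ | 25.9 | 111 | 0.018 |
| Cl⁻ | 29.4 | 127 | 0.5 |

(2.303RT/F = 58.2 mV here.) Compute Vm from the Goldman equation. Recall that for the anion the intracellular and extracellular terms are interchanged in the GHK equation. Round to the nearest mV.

Vm = 58.2 · log₁₀[(Σ P·[cation]ₒ + Σ P·[anion]ᵢ) / (Σ P·[cation]ᵢ + Σ P·[anion]ₒ)]
Numerator = 1×9.77 + 0.018×111 + 0.5×29.4 = 26.47
Denominator = 1×125 + 0.018×25.9 + 0.5×127 = 189
Vm = 58.2 · log₁₀(0.14007) = 58.2 × (-0.8537) = -49.68 mV

-50 mV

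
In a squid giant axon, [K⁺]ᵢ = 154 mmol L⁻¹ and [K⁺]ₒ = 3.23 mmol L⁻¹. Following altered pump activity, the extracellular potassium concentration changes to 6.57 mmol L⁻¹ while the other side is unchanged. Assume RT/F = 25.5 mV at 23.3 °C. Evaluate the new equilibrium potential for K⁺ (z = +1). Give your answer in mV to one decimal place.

After the shift: [K⁺]_out = 6.57, [K⁺]_in = 154 mmol L⁻¹.
E_new = (25.5/1)·ln(6.57/154) = 25.50 · (-3.1544) = -80.44 mV

-80.4 mV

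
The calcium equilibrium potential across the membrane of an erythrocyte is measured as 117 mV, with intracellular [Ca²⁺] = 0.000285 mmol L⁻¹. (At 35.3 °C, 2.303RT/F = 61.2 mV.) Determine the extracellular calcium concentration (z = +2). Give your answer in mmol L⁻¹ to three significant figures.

Nernst: E = (61.2/2) · log₁₀([out]/[in]), so log₁₀([out]/[in]) = 117.0 × 2 / 61.2 = 3.8235.
[out]/[in] = 10^(3.8235) = 6661.
[out] = 6661 × 0.000285 = 1.898 mmol L⁻¹.

1.90 mmol L⁻¹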